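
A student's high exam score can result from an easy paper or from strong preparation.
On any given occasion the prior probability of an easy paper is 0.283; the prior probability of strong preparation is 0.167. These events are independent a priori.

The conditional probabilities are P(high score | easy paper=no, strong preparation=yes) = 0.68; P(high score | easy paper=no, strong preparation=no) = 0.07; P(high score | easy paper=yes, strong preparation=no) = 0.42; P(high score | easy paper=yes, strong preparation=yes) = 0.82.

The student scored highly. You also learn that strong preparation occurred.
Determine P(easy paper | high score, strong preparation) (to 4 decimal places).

P(easy paper | high score, strong preparation) ≈ 0.3225

P(high score | strong preparation) = 0.68*0.717 + 0.82*0.283 = 0.487560 + 0.232060 = 0.719620
The easy paper-present share is 0.82*0.283 = 0.232060.
Hence the posterior is 0.232060/0.719620 ≈ 0.3225.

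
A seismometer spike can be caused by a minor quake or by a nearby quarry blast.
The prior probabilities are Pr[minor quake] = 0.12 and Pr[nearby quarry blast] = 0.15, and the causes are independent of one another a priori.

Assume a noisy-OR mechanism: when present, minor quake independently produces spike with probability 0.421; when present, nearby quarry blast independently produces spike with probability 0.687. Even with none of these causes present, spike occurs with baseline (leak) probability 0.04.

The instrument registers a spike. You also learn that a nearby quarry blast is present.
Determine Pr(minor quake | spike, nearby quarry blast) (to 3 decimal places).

Under noisy-OR, P(spike | causes) = 1 − (1−0.04)·∏(1−qᵢ) over the active causes.
Enumerate both values of minor quake and weight by the priors:
  P(spike | nearby quarry blast) = 0.69952×0.88 + 0.826022×0.12
        = 0.615578 + 0.099123 = 0.714701
The terms with minor quake present sum to 0.099123, so
  P(minor quake | spike, nearby quarry blast) = 0.099123 / 0.714701 ≈ 0.139

Pr(minor quake | spike, nearby quarry blast) ≈ 0.139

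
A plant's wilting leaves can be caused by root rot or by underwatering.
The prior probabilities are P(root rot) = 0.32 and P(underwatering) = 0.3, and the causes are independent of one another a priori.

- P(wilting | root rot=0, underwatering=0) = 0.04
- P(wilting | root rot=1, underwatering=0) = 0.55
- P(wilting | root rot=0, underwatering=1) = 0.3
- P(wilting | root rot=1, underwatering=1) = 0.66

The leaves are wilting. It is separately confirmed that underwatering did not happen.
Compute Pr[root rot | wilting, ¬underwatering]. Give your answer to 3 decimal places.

Pr[root rot | wilting, ¬underwatering] ≈ 0.866

For the numerator, keep only root rot=true terms: 0.55·0.32 = 0.176000
The normalizing constant is 0.04·0.68 + 0.55·0.32 = 0.203200
P(root rot | wilting, ¬underwatering) = 0.176000/0.203200 ≈ 0.866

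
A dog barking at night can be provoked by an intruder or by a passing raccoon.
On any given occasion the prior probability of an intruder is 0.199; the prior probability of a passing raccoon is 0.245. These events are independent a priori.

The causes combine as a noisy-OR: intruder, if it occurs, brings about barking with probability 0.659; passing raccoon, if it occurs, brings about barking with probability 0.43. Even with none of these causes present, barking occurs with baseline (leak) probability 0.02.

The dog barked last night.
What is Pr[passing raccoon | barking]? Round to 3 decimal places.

Pr[passing raccoon | barking] ≈ 0.529

Under noisy-OR, P(barking | causes) = 1 − (1−0.02)·∏(1−qᵢ) over the active causes.
For the numerator, keep only passing raccoon=true terms: 0.086623 + 0.039468 = 0.126091
The normalizing constant is 0.02*0.801*0.755 + 0.4414*0.801*0.245 + 0.66582*0.199*0.755 + 0.809517*0.199*0.245 = 0.238222
P(passing raccoon | barking) = 0.126091/0.238222 ≈ 0.529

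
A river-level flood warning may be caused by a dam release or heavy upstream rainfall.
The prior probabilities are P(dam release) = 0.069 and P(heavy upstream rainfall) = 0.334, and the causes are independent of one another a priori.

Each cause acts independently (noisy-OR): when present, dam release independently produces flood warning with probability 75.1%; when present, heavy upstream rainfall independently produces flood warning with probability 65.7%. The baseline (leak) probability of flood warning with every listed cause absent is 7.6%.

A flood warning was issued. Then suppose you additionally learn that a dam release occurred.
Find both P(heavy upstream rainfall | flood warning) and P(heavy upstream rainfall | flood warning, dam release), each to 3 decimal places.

Under noisy-OR, P(flood warning | causes) = 1 − (1−0.076)·∏(1−qᵢ) over the active causes.
Weight on heavy upstream rainfall=true, given the evidence: 0.212403 + 0.021227 = 0.233630
Normalizer over all consistent configurations: 0.076·0.931·0.666 + 0.683068·0.931·0.334 + 0.769924·0.069·0.666 + 0.921084·0.069·0.334 = 0.316134
Posterior = 0.233630 / 0.316134 ≈ 0.739

Now condition on the additional information:
By total probability over both values of heavy upstream rainfall:
  P(flood warning | dam release) = 0.769924*0.666 + 0.921084*0.334
        = 0.512769 + 0.307642 = 0.820411
Keeping only the heavy upstream rainfall-present terms gives 0.307642, so
  P(heavy upstream rainfall | flood warning, dam release) = 0.307642 / 0.820411 ≈ 0.375

P(heavy upstream rainfall | flood warning) ≈ 0.739; P(heavy upstream rainfall | flood warning, dam release) ≈ 0.375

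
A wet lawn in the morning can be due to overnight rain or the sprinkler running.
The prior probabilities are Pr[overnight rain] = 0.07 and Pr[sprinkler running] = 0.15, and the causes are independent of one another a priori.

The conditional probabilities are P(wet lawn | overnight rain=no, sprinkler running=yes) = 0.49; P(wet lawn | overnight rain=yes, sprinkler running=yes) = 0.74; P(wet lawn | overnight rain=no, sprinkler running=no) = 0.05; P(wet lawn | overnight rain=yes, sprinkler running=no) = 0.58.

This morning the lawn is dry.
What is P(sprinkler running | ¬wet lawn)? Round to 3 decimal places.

P(sprinkler running | ¬wet lawn) ≈ 0.087

P(¬wet lawn) = 0.95·0.93·0.85 + 0.51·0.93·0.15 + 0.42·0.07·0.85 + 0.26·0.07·0.15 = 0.750975 + 0.071145 + 0.024990 + 0.002730 = 0.849840
Restricting to configurations with sprinkler running present: 0.071145 + 0.002730 = 0.073875.
Hence the posterior is 0.073875/0.849840 ≈ 0.087.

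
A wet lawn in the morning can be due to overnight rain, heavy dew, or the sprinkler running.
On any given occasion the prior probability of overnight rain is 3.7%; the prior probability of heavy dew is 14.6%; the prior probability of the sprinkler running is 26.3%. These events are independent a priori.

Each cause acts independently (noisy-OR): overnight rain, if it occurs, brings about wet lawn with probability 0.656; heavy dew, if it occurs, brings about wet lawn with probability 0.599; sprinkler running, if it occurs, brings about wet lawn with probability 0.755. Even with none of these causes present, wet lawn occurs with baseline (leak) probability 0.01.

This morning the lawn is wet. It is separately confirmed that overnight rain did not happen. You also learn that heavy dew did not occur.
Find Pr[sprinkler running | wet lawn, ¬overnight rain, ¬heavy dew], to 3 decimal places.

Pr[sprinkler running | wet lawn, ¬overnight rain, ¬heavy dew] ≈ 0.964

Under noisy-OR, P(wet lawn | causes) = 1 − (1−0.01)·∏(1−qᵢ) over the active causes.
Sum P(wet lawn|·) weighted by the priors over both values of sprinkler running:
  P(wet lawn | ¬overnight rain, ¬heavy dew) = 0.01×0.737 + 0.75745×0.263
        = 0.007370 + 0.199209 = 0.206579
The terms with sprinkler running present sum to 0.199209, so
  P(sprinkler running | wet lawn, ¬overnight rain, ¬heavy dew) = 0.199209 / 0.206579 ≈ 0.964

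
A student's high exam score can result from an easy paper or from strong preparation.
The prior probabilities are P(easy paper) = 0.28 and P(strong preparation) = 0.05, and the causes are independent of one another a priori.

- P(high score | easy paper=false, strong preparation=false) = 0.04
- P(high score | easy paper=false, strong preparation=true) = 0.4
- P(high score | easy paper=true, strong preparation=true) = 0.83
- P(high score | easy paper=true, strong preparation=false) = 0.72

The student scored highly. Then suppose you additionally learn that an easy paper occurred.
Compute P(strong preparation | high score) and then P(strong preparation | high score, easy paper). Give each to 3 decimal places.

Weight on strong preparation=true, given the evidence: 0.014400 + 0.011620 = 0.026020
The normalizing constant is 0.04×0.72×0.95 + 0.4×0.72×0.05 + 0.72×0.28×0.95 + 0.83×0.28×0.05 = 0.244900
P(strong preparation | high score) = 0.026020/0.244900 ≈ 0.106

Now condition on the additional information:
Numerator (weight on configurations with strong preparation): 0.83×0.05 = 0.041500
Denominator P(high score | easy paper): 0.72×0.95 + 0.83×0.05 = 0.725500
P(strong preparation | high score, easy paper) = 0.041500/0.725500 ≈ 0.057
This is intercausal reasoning (explaining away): once easy paper accounts for the high score, strong preparation becomes less likely.

P(strong preparation | high score) ≈ 0.106; P(strong preparation | high score, easy paper) ≈ 0.057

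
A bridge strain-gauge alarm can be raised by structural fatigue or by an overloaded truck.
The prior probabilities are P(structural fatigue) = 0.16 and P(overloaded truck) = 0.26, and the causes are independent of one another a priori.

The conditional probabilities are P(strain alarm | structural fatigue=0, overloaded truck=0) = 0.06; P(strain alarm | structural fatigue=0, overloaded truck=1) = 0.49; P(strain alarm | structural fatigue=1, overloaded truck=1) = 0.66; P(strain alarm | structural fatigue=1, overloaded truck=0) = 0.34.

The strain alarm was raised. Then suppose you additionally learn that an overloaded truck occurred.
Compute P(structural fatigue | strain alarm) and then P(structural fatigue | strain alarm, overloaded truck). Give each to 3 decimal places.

For the numerator, keep only structural fatigue=true terms: 0.040256 + 0.027456 = 0.067712
The normalizing constant is 0.06×0.84×0.74 + 0.49×0.84×0.26 + 0.34×0.16×0.74 + 0.66×0.16×0.26 = 0.212024
P(structural fatigue | strain alarm) = 0.067712/0.212024 ≈ 0.319

Now condition on the additional information:
Enumerate both values of structural fatigue and weight by the priors:
  P(strain alarm | overloaded truck) = 0.49×0.84 + 0.66×0.16
        = 0.411600 + 0.105600 = 0.517200
Keeping only the structural fatigue-present terms gives 0.105600, so
  P(structural fatigue | strain alarm, overloaded truck) = 0.105600 / 0.517200 ≈ 0.204
— overloaded truck explains away the evidence for structural fatigue.

P(structural fatigue | strain alarm) ≈ 0.319; P(structural fatigue | strain alarm, overloaded truck) ≈ 0.204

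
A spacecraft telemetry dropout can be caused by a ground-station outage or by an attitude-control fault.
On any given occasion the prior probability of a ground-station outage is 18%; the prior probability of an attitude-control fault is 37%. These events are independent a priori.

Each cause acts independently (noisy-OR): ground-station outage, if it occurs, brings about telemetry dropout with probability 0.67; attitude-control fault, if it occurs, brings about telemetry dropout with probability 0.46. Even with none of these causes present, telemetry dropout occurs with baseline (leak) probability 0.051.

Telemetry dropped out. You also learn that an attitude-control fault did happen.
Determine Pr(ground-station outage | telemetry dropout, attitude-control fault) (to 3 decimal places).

Pr(ground-station outage | telemetry dropout, attitude-control fault) ≈ 0.272

Under noisy-OR, P(telemetry dropout | causes) = 1 − (1−0.051)·∏(1−qᵢ) over the active causes.
P(telemetry dropout | attitude-control fault) = 0.48754×0.82 + 0.830888×0.18 = 0.399783 + 0.149560 = 0.549343
The ground-station outage-present share is 0.830888×0.18 = 0.149560.
Hence the posterior is 0.149560/0.549343 ≈ 0.272.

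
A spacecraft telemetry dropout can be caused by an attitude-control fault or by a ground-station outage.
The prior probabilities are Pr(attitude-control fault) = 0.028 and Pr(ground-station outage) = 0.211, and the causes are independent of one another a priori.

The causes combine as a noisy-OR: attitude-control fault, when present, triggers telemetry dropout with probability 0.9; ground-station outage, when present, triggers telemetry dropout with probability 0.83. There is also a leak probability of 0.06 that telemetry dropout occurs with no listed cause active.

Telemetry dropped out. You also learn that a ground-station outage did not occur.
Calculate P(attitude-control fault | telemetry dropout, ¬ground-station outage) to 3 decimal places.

P(attitude-control fault | telemetry dropout, ¬ground-station outage) ≈ 0.303

Under noisy-OR, P(telemetry dropout | causes) = 1 − (1−0.06)·∏(1−qᵢ) over the active causes.
Weight on attitude-control fault=true, given the evidence: 0.906·0.028 = 0.025368
Normalizer over all consistent configurations: 0.06·0.972 + 0.906·0.028 = 0.083688
Posterior = 0.025368 / 0.083688 ≈ 0.303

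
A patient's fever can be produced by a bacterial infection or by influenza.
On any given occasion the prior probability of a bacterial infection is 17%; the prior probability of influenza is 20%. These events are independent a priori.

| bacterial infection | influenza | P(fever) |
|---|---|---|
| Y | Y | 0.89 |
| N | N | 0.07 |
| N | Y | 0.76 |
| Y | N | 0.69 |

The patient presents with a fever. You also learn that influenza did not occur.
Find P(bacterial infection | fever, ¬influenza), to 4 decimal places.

Numerator (weight on configurations with bacterial infection): 0.69·0.17 = 0.117300
Normalizer over all consistent configurations: 0.07·0.83 + 0.69·0.17 = 0.175400
P(bacterial infection | fever, ¬influenza) = 0.117300/0.175400 ≈ 0.6688

P(bacterial infection | fever, ¬influenza) ≈ 0.6688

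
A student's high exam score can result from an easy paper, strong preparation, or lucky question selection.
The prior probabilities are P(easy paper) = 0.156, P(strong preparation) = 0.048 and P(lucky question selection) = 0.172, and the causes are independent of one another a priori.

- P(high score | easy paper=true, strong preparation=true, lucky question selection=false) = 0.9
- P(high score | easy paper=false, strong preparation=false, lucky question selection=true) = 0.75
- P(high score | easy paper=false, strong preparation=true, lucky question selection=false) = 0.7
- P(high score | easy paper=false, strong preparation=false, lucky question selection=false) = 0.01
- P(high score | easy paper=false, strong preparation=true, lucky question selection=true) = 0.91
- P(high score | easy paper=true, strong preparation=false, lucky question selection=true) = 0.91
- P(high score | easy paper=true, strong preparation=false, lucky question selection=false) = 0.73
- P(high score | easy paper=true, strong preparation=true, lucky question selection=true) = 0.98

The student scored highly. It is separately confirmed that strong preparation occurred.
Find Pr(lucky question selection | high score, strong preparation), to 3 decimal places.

Pr(lucky question selection | high score, strong preparation) ≈ 0.207

By total probability over the 4 (easy paper, lucky question selection) configurations:
  P(high score | strong preparation) = 0.7×0.844×0.828 + 0.91×0.844×0.172 + 0.9×0.156×0.828 + 0.98×0.156×0.172
        = 0.489182 + 0.132103 + 0.116251 + 0.026295 = 0.763831
Keeping only the lucky question selection-present terms gives 0.158398, so
  P(lucky question selection | high score, strong preparation) = 0.158398 / 0.763831 ≈ 0.207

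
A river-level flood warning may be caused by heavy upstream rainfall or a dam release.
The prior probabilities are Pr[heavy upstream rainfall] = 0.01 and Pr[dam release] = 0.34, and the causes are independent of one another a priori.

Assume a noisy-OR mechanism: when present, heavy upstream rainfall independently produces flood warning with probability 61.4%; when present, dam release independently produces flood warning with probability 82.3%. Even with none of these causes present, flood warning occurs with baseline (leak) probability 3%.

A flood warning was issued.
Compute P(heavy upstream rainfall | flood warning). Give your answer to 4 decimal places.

P(heavy upstream rainfall | flood warning) ≈ 0.0239

Under noisy-OR, P(flood warning | causes) = 1 − (1−0.03)·∏(1−qᵢ) over the active causes.
Enumerate the 4 (heavy upstream rainfall, dam release) configurations and weight by the priors:
  P(flood warning) = 0.03×0.99×0.66 + 0.82831×0.99×0.34 + 0.62558×0.01×0.66 + 0.933728×0.01×0.34
        = 0.019602 + 0.278809 + 0.004129 + 0.003175 = 0.305715
Keeping only the heavy upstream rainfall-present terms gives 0.007304, so
  P(heavy upstream rainfall | flood warning) = 0.007304 / 0.305715 ≈ 0.0239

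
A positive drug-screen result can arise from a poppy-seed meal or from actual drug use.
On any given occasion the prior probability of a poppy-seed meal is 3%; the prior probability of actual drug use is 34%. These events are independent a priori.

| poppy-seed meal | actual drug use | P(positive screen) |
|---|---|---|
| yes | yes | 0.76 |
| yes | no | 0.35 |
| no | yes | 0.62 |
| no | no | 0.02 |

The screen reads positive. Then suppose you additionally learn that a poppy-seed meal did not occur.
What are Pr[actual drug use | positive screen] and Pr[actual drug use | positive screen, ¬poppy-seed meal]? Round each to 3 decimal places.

For the numerator, keep only actual drug use=true terms: 0.204476 + 0.007752 = 0.212228
Normalizer over all consistent configurations: 0.02*0.97*0.66 + 0.62*0.97*0.34 + 0.35*0.03*0.66 + 0.76*0.03*0.34 = 0.231962
Posterior = 0.212228 / 0.231962 ≈ 0.915

Now also conditioning on poppy-seed meal≠true:
P(positive screen | ¬poppy-seed meal) = 0.02×0.66 + 0.62×0.34 = 0.013200 + 0.210800 = 0.224000
The actual drug use-present share is 0.62×0.34 = 0.210800.
Hence the posterior is 0.210800/0.224000 ≈ 0.941.
With poppy-seed meal excluded, actual drug use must carry more of the explanatory weight for the positive screen.

Pr[actual drug use | positive screen] ≈ 0.915; Pr[actual drug use | positive screen, ¬poppy-seed meal] ≈ 0.941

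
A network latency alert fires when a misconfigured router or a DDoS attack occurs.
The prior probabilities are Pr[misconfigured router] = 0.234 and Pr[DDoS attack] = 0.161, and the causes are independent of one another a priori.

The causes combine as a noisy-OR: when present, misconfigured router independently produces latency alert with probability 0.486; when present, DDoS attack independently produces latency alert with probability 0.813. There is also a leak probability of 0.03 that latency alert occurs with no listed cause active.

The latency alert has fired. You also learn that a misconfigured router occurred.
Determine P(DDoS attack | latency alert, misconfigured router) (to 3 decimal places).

Under noisy-OR, P(latency alert | causes) = 1 − (1−0.03)·∏(1−qᵢ) over the active causes.
Weight on DDoS attack=true, given the evidence: 0.906766×0.161 = 0.145989
Denominator P(latency alert | misconfigured router): 0.50142×0.839 + 0.906766×0.161 = 0.566680
P(DDoS attack | latency alert, misconfigured router) = 0.145989/0.566680 ≈ 0.258

P(DDoS attack | latency alert, misconfigured router) ≈ 0.258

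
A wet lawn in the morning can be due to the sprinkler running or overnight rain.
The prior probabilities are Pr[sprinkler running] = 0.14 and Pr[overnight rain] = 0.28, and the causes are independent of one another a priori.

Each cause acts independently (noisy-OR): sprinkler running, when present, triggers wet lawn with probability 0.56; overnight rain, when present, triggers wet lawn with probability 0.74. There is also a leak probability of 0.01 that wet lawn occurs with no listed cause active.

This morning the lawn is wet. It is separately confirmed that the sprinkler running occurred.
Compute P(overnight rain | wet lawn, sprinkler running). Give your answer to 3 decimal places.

P(overnight rain | wet lawn, sprinkler running) ≈ 0.379

Under noisy-OR, P(wet lawn | causes) = 1 − (1−0.01)·∏(1−qᵢ) over the active causes.
P(wet lawn | sprinkler running) = 0.5644·0.72 + 0.886744·0.28 = 0.406368 + 0.248288 = 0.654656
Of this, 0.248288 comes from 0.886744·0.28 (the overnight rain=true cases).
Hence the posterior is 0.248288/0.654656 ≈ 0.379.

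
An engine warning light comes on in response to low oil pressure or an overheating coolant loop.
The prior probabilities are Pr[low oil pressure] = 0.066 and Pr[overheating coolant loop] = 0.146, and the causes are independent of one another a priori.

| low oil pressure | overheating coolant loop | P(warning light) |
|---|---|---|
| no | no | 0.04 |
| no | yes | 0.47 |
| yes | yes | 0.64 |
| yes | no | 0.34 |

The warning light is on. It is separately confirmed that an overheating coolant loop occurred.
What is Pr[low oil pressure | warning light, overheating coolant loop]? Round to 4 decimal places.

Pr[low oil pressure | warning light, overheating coolant loop] ≈ 0.0878

Weight on low oil pressure=true, given the evidence: 0.64*0.066 = 0.042240
Denominator P(warning light | overheating coolant loop): 0.47*0.934 + 0.64*0.066 = 0.481220
P(low oil pressure | warning light, overheating coolant loop) = 0.042240/0.481220 ≈ 0.0878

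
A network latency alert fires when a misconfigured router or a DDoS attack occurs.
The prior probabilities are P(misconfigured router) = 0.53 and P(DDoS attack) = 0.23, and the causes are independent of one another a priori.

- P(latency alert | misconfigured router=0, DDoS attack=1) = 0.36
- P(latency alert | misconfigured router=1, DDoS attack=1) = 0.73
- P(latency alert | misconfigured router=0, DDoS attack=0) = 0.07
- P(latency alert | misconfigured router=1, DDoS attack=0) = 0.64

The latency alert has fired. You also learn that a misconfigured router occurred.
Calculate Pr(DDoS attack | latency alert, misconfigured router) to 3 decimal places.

Numerator (weight on configurations with DDoS attack): 0.73·0.23 = 0.167900
The normalizing constant is 0.64·0.77 + 0.73·0.23 = 0.660700
Posterior = 0.167900 / 0.660700 ≈ 0.254

Pr(DDoS attack | latency alert, misconfigured router) ≈ 0.254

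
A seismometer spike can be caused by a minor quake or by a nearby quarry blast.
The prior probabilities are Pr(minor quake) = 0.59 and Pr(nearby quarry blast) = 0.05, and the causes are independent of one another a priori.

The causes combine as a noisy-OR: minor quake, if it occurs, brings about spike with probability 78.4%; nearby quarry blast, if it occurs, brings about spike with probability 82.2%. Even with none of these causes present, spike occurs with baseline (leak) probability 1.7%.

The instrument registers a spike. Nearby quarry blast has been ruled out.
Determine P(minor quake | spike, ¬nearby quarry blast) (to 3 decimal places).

P(minor quake | spike, ¬nearby quarry blast) ≈ 0.985

Under noisy-OR, P(spike | causes) = 1 − (1−0.017)·∏(1−qᵢ) over the active causes.
P(spike | ¬nearby quarry blast) = 0.017×0.41 + 0.787672×0.59 = 0.006970 + 0.464726 = 0.471696
Of this, 0.464726 comes from 0.787672×0.59 (the minor quake=true cases).
So P(minor quake | spike, ¬nearby quarry blast) = 0.464726/0.471696 ≈ 0.985.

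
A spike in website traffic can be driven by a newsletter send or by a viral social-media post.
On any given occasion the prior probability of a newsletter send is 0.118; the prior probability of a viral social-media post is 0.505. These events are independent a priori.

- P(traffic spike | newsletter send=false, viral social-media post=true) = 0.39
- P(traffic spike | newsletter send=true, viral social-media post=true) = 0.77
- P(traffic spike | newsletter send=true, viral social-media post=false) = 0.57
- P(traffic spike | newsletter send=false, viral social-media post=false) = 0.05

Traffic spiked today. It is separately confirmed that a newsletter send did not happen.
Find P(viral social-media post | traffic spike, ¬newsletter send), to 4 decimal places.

P(viral social-media post | traffic spike, ¬newsletter send) ≈ 0.8884

Sum P(traffic spike|·) weighted by the priors over both values of viral social-media post:
  P(traffic spike | ¬newsletter send) = 0.05·0.495 + 0.39·0.505
        = 0.024750 + 0.196950 = 0.221700
Keeping only the viral social-media post-present terms gives 0.196950, so
  P(viral social-media post | traffic spike, ¬newsletter send) = 0.196950 / 0.221700 ≈ 0.8884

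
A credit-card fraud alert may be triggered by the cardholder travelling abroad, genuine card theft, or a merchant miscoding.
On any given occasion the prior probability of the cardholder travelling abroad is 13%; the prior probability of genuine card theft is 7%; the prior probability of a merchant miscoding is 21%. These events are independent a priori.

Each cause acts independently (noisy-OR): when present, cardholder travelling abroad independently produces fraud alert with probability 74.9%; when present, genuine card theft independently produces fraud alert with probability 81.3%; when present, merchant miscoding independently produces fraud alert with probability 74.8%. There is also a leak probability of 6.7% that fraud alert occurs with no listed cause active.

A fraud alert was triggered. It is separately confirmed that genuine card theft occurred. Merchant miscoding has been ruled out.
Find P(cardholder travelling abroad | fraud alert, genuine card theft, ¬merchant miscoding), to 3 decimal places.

Under noisy-OR, P(fraud alert | causes) = 1 − (1−0.067)·∏(1−qᵢ) over the active causes.
Numerator (weight on configurations with cardholder travelling abroad): 0.956208×0.13 = 0.124307
The normalizing constant is 0.825529×0.87 + 0.956208×0.13 = 0.842517
P(cardholder travelling abroad | fraud alert, genuine card theft, ¬merchant miscoding) = 0.124307/0.842517 ≈ 0.148

P(cardholder travelling abroad | fraud alert, genuine card theft, ¬merchant miscoding) ≈ 0.148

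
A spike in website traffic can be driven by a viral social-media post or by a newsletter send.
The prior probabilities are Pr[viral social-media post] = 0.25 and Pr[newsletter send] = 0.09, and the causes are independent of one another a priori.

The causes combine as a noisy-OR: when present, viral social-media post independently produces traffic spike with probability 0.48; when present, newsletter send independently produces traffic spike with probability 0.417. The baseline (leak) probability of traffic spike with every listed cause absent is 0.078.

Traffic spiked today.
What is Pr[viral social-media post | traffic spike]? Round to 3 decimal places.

Under noisy-OR, P(traffic spike | causes) = 1 − (1−0.078)·∏(1−qᵢ) over the active causes.
P(traffic spike) = 0.078*0.75*0.91 + 0.462474*0.75*0.09 + 0.52056*0.25*0.91 + 0.720486*0.25*0.09 = 0.053235 + 0.031217 + 0.118427 + 0.016211 = 0.219090
Of this, 0.134638 comes from 0.118427 + 0.016211 (the viral social-media post=true cases).
P(viral social-media post | traffic spike) = 0.134638 / 0.219090 ≈ 0.615

Pr[viral social-media post | traffic spike] ≈ 0.615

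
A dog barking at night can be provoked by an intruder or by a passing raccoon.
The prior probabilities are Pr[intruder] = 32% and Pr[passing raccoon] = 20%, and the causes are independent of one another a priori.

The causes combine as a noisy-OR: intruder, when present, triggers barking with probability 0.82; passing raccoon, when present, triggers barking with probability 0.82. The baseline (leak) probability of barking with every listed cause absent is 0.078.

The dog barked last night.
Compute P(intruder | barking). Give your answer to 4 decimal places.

P(intruder | barking) ≈ 0.6388

Under noisy-OR, P(barking | causes) = 1 − (1−0.078)·∏(1−qᵢ) over the active causes.
P(barking) = 0.078*0.68*0.8 + 0.83404*0.68*0.2 + 0.83404*0.32*0.8 + 0.970127*0.32*0.2 = 0.042432 + 0.113429 + 0.213514 + 0.062088 = 0.431463
The intruder-present share is 0.213514 + 0.062088 = 0.275602.
P(intruder | barking) = 0.275602 / 0.431463 ≈ 0.6388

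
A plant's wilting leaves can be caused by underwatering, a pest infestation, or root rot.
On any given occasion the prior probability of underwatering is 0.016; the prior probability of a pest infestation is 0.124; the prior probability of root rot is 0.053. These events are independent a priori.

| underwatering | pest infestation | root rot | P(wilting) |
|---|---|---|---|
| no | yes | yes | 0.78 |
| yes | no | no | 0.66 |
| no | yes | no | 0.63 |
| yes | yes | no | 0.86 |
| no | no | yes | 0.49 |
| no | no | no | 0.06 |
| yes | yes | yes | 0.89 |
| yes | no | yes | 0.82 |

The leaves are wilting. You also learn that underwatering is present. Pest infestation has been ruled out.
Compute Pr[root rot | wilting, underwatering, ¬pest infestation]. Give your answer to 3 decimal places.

P(wilting | underwatering, ¬pest infestation) = 0.66·0.947 + 0.82·0.053 = 0.625020 + 0.043460 = 0.668480
Of this, 0.043460 comes from 0.82·0.053 (the root rot=true cases).
P(root rot | wilting, underwatering, ¬pest infestation) = 0.043460 / 0.668480 ≈ 0.065

Pr[root rot | wilting, underwatering, ¬pest infestation] ≈ 0.065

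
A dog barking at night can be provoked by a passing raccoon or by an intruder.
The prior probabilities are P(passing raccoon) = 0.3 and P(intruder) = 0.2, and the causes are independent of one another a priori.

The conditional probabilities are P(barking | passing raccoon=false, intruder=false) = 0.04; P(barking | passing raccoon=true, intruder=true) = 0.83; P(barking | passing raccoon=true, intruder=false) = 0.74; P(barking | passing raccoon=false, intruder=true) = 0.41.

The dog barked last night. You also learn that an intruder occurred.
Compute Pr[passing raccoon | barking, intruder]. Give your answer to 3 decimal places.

By total probability over both values of passing raccoon:
  P(barking | intruder) = 0.41·0.7 + 0.83·0.3
        = 0.287000 + 0.249000 = 0.536000
The terms with passing raccoon present sum to 0.249000, so
  P(passing raccoon | barking, intruder) = 0.249000 / 0.536000 ≈ 0.465

Pr[passing raccoon | barking, intruder] ≈ 0.465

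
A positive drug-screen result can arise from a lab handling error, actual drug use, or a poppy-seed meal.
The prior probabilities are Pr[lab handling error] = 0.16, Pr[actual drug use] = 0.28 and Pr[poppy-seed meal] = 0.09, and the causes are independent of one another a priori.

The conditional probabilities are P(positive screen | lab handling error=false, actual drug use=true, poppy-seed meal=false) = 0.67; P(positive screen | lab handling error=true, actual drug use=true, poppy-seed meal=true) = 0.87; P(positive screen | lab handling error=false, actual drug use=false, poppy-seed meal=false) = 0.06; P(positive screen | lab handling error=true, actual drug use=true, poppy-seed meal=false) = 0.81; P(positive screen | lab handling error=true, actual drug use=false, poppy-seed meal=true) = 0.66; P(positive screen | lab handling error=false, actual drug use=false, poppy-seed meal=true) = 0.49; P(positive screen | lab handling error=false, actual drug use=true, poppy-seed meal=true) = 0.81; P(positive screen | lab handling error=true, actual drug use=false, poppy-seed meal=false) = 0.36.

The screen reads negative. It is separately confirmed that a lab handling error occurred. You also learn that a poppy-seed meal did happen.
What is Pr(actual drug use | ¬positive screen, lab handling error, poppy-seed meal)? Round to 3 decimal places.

Numerator (weight on configurations with actual drug use): 0.13·0.28 = 0.036400
Denominator P(¬positive screen | lab handling error, poppy-seed meal): 0.34·0.72 + 0.13·0.28 = 0.281200
Posterior = 0.036400 / 0.281200 ≈ 0.129

Pr(actual drug use | ¬positive screen, lab handling error, poppy-seed meal) ≈ 0.129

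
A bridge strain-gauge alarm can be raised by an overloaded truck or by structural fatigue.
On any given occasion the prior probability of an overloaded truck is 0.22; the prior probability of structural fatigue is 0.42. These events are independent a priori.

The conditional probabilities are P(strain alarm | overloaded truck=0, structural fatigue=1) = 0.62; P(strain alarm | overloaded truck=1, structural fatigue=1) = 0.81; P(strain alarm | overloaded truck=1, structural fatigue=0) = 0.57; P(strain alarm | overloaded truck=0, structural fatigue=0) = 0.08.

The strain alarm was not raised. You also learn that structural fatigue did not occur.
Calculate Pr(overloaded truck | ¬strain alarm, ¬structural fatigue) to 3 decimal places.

P(¬strain alarm | ¬structural fatigue) = 0.92·0.78 + 0.43·0.22 = 0.717600 + 0.094600 = 0.812200
The overloaded truck-present share is 0.43·0.22 = 0.094600.
Hence the posterior is 0.094600/0.812200 ≈ 0.116.

Pr(overloaded truck | ¬strain alarm, ¬structural fatigue) ≈ 0.116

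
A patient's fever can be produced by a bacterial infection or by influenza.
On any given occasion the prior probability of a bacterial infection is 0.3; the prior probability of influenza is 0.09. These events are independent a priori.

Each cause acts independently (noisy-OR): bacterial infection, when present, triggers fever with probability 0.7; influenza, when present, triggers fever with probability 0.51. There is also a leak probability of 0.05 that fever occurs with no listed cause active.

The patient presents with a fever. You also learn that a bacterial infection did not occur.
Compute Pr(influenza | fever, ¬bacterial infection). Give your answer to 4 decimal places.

Pr(influenza | fever, ¬bacterial infection) ≈ 0.5139

Under noisy-OR, P(fever | causes) = 1 − (1−0.05)·∏(1−qᵢ) over the active causes.
Enumerate both values of influenza and weight by the priors:
  P(fever | ¬bacterial infection) = 0.05·0.91 + 0.5345·0.09
        = 0.045500 + 0.048105 = 0.093605
Configurations with influenza contribute 0.048105, so
  P(influenza | fever, ¬bacterial infection) = 0.048105 / 0.093605 ≈ 0.5139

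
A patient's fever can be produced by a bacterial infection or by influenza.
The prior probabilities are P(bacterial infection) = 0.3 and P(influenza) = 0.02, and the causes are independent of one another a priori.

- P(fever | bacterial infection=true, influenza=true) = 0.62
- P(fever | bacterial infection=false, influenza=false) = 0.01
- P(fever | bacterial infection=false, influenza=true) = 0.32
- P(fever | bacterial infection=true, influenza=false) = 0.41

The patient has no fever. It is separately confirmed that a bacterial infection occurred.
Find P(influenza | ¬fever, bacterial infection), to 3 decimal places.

P(influenza | ¬fever, bacterial infection) ≈ 0.013

Sum P(¬fever|·) weighted by the priors over both values of influenza:
  P(¬fever | bacterial infection) = 0.59×0.98 + 0.38×0.02
        = 0.578200 + 0.007600 = 0.585800
The terms with influenza present sum to 0.007600, so
  P(influenza | ¬fever, bacterial infection) = 0.007600 / 0.585800 ≈ 0.013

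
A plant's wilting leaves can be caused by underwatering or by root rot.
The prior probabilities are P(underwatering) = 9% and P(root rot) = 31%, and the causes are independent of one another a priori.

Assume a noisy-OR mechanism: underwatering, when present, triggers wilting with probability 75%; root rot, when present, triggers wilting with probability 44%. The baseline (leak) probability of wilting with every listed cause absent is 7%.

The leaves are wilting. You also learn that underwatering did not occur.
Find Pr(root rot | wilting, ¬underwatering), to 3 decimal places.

Under noisy-OR, P(wilting | causes) = 1 − (1−0.07)·∏(1−qᵢ) over the active causes.
P(wilting | ¬underwatering) = 0.07*0.69 + 0.4792*0.31 = 0.048300 + 0.148552 = 0.196852
Restricting to configurations with root rot present: 0.4792*0.31 = 0.148552.
P(root rot | wilting, ¬underwatering) = 0.148552 / 0.196852 ≈ 0.755

Pr(root rot | wilting, ¬underwatering) ≈ 0.755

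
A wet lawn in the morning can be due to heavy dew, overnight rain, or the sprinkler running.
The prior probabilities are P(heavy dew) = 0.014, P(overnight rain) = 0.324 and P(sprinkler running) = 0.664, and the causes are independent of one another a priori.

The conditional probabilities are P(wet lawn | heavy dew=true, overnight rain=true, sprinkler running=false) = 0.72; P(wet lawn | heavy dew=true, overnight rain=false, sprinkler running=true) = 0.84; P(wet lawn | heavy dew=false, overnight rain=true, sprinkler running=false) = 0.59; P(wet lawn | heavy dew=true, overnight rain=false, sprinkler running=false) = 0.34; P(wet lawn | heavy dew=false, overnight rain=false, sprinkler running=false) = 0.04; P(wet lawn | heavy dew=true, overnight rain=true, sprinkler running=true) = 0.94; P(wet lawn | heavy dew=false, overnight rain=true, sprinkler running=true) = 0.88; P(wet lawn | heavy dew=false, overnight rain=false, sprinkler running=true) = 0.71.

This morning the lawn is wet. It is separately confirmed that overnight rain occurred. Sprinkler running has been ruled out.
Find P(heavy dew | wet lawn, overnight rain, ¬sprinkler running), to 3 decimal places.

Weight on heavy dew=true, given the evidence: 0.72*0.014 = 0.010080
The normalizing constant is 0.59*0.986 + 0.72*0.014 = 0.591820
Posterior = 0.010080 / 0.591820 ≈ 0.017

P(heavy dew | wet lawn, overnight rain, ¬sprinkler running) ≈ 0.017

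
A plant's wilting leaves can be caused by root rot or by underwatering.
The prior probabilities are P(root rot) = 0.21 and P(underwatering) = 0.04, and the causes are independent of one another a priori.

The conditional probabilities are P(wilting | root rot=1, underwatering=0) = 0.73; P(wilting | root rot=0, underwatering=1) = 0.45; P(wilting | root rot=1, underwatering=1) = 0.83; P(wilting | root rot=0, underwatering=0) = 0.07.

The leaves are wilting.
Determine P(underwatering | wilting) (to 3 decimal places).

P(underwatering | wilting) ≈ 0.096

P(wilting) = 0.07×0.79×0.96 + 0.45×0.79×0.04 + 0.73×0.21×0.96 + 0.83×0.21×0.04 = 0.053088 + 0.014220 + 0.147168 + 0.006972 = 0.221448
Of this, 0.021192 comes from 0.014220 + 0.006972 (the underwatering=true cases).
So P(underwatering | wilting) = 0.021192/0.221448 ≈ 0.096.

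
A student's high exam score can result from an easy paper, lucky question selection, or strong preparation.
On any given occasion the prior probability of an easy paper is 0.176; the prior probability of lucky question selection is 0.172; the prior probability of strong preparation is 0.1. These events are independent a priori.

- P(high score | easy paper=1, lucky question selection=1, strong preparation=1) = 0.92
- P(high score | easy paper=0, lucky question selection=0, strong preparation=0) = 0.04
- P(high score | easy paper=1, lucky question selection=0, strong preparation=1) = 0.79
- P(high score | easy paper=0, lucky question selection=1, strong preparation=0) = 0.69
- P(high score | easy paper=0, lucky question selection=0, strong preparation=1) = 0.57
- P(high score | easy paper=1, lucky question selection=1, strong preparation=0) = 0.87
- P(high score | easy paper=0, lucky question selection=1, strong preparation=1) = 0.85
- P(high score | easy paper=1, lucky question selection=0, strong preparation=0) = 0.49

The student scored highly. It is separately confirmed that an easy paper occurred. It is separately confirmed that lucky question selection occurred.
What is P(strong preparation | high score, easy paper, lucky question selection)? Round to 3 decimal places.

By total probability over both values of strong preparation:
  P(high score | easy paper, lucky question selection) = 0.87·0.9 + 0.92·0.1
        = 0.783000 + 0.092000 = 0.875000
The terms with strong preparation present sum to 0.092000, so
  P(strong preparation | high score, easy paper, lucky question selection) = 0.092000 / 0.875000 ≈ 0.105

P(strong preparation | high score, easy paper, lucky question selection) ≈ 0.105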